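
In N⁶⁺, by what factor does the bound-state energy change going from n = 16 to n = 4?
16.000000

Using E_n = -13.6057 Z² / n² eV with Z = 7:

E_4 = -13.6057 × 7² / 4² = -666.6793 / 16 = -41.667456250000 eV
E_16 = -13.6057 × 7² / 16² = -666.6793 / 256 = -2.604216015625 eV

The ratio is:
E_4/E_16 = (-41.667456250000) / (-2.604216015625)
E_4/E_16 = (-666.6793/16) / (-666.6793/256)
E_4/E_16 = 256/16
E_4/E_16 = 16.000000
(Note: the Z² factors cancel in the ratio.)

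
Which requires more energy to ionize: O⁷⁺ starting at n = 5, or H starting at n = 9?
O⁷⁺ at n = 5 (E = -34.830592 eV)

Using E_n = -13.6057 Z² / n² eV:

O⁷⁺ (Z = 8) at n = 5:
E = -13.6057 × 8² / 5² = -13.6057 × 64 / 25 = -34.830592000 eV

H (Z = 1) at n = 9:
E = -13.6057 × 1² / 9² = -13.6057 × 1 / 81 = -0.167971605 eV

Since -34.830592000 eV < -0.167971605 eV,
O⁷⁺ at n = 5 is more tightly bound (requires more energy to ionize).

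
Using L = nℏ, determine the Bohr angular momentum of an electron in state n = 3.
3.16372e-34 J·s (or 3ℏ)

In the Bohr model, angular momentum is quantized:
L = nℏ

where ℏ = h/(2π) = 1.0545718e-34 J·s

For n = 3:
L = 3 × 1.0545718e-34 J·s
L = 3.16372e-34 J·s

This can also be written as L = 3ℏ.
The angular momentum is an integer multiple of the reduced Planck constant.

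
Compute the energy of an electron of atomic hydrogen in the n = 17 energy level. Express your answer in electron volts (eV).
-0.04708 eV

The energy levels of a hydrogen-like atom are given by:
E_n = -13.6057 eV / n²

For n = 17:
E_17 = -13.6057 eV / 17²
E_17 = -13.6057 eV / 289
E_17 = -0.04708 eV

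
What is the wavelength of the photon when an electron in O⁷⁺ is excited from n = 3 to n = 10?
14.08205 nm

First, find the transition energy using E_n = -13.6057 Z² / n² eV:
E_3 = -13.6057 × 8² / 3² = -96.7516444 eV
E_10 = -13.6057 × 8² / 10² = -8.7076480 eV

Photon energy: |ΔE| = |E_10 - E_3| = 88.0439964 eV

Convert to wavelength using E = hc/λ with hc = 1239.84 eV·nm:
λ = hc/E = 1239.84 eV·nm / 88.0439964 eV
λ = 14.08205 nm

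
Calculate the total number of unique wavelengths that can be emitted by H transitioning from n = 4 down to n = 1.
6

The electron can occupy levels n = 1, 2, ..., 4 during de-excitation — that is m = 4 - 1 + 1 = 4 distinct levels.

The number of distinct spectral lines equals the number of ways to choose 2 of these m levels (each pair gives one possible emission transition):

Number of lines = m(m-1)/2 = 4×3/2 = 6

These correspond to all possible transitions between the 4 levels:
4 → 3, 4 → 2, 4 → 1, 3 → 2, 3 → 1, 2 → 1

Each transition produces a photon with a unique energy (and thus wavelength). This count does not depend on Z.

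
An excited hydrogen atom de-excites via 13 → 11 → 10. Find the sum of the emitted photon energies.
0.055550 eV

The energy levels of hydrogen are E_n = -13.6057 / n² eV.

First transition (13 → 11):
ΔE₁ = |E_11 - E_13|
ΔE₁ = |-0.112443801653 - (-0.080507100592)| = 0.031936701 eV

Second transition (11 → 10):
ΔE₂ = |E_10 - E_11|
ΔE₂ = |-0.136057000000 - (-0.112443801653)| = 0.023613198 eV

Total energy released:
E_total = ΔE₁ + ΔE₂ = 0.031936701 + 0.023613198 = 0.055550 eV

Note: This equals the direct transition 13 → 10: 0.055550 eV ✓
Energy is conserved regardless of the path taken.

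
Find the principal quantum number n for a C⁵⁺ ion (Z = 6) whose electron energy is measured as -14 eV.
n = 6

The exact energy levels follow E_n = -13.6057 Z² / n² eV with Z = 6.

The measured value (-14 eV) is reported to only 2 significant figures, so we must test candidate n values and see which one matches to that precision.

Candidate energies:
  n = 4:  E = -13.6057 × 6² / 4² = -30.61283 eV
  n = 5:  E = -13.6057 × 6² / 5² = -19.59221 eV
  n = 6:  E = -13.6057 × 6² / 6² = -13.60570 eV  ← matches
  n = 7:  E = -13.6057 × 6² / 7² = -9.99602 eV
  n = 8:  E = -13.6057 × 6² / 8² = -7.65321 eV

Checking against the measurement of -14 eV (2 sig figs), only n = 6 agrees:
E_6 = -13.60570 eV, which rounds to -14 eV ✓

Therefore n = 6.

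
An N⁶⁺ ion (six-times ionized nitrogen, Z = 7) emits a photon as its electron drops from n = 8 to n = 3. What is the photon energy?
63.66 eV

The energy levels are E_n = -13.6057 Z² eV / n².

Energy at n = 8: E_8 = -13.6057 × 7² / 8² = -10.41686 eV
Energy at n = 3: E_3 = -13.6057 × 7² / 3² = -74.07548 eV

For emission (electron falling to lower state), the photon energy is:
E_photon = E_8 - E_3 = |-10.41686 - (-74.07548)|
E_photon = 63.66 eV

This energy is carried away by the emitted photon.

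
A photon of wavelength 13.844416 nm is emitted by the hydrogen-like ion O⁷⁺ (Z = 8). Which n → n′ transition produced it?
n = 11 → n = 3

First, find the photon energy from the wavelength (hc = 1239.84 eV·nm):
E = hc/λ = 1239.84 eV·nm / 13.844416 nm = 89.555240 eV

The energy levels of O⁷⁺ satisfy E_n = -13.6057 × 8² / n² eV, so an emission n_i → n_f releases
ΔE = 13.6057 × 8² × (1/n_f² − 1/n_i²) eV.

Setting ΔE equal to the photon energy:
1/n_f² − 1/n_i² = 89.555240 / (13.6057 × 8²) = 0.10284665

Since 1/n_i² must be positive, we need 1/n_f² > 0.10284665, i.e. n_f ≤ 3. For each allowed n_f, solve n_i = (1/n_f² − 0.10284665)^(−1/2) and check whether it is a whole number:
  n_f = 1: 1/n_i² = 1.00000000 − 0.10284665 = 0.89715335 → n_i = 1.056  (not an integer) ✗
  n_f = 2: 1/n_i² = 0.25000000 − 0.10284665 = 0.14715335 → n_i = 2.607  (not an integer) ✗
  n_f = 3: 1/n_i² = 0.11111111 − 0.10284665 = 0.00826446 → n_i = 11.000  → integer, n_i = 11 ✓

Only n_f = 3 gives an integer upper level, n_i = 11.

The transition is from n = 11 to n = 3 (emission).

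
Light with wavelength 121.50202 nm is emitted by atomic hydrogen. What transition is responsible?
n = 2 → n = 1

First, find the photon energy from the wavelength (hc = 1239.84 eV·nm):
E = hc/λ = 1239.84 eV·nm / 121.50202 nm = 10.204275 eV

The energy levels of hydrogen satisfy E_n = -13.6057 / n² eV, so an emission n_i → n_f releases
ΔE = 13.6057 × (1/n_f² − 1/n_i²) eV.

Setting ΔE equal to the photon energy:
1/n_f² − 1/n_i² = 10.204275 / 13.6057 = 0.75000000

Since 1/n_i² must be positive, we need 1/n_f² > 0.75000000, i.e. n_f ≤ 1. For each allowed n_f, solve n_i = (1/n_f² − 0.75000000)^(−1/2) and check whether it is a whole number:
  n_f = 1: 1/n_i² = 1.00000000 − 0.75000000 = 0.25000000 → n_i = 2.000  → integer, n_i = 2 ✓

Only n_f = 1 gives an integer upper level, n_i = 2.

The transition is from n = 2 to n = 1 (emission).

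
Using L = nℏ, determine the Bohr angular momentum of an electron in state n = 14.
1.4764e-33 J·s (or 14ℏ)

In the Bohr model, angular momentum is quantized:
L = nℏ

where ℏ = h/(2π) = 1.054572e-34 J·s

For n = 14:
L = 14 × 1.054572e-34 J·s
L = 1.4764e-33 J·s

This can also be written as L = 14ℏ.
The angular momentum is an integer multiple of the reduced Planck constant.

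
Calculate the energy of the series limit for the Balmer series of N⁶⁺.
166.6698 eV

The series limit corresponds to the transition from n = ∞ to n = 2.
This is the highest energy (shortest wavelength) transition in the Balmer series.

E_∞ = 0 eV
E_2 = -13.6057 × 7² / 2² = -166.6698 eV

Energy at series limit:
ΔE = E_∞ - E_2 = 0 - (-166.6698) = 166.6698 eV

This energy equals the ionization energy from the n = 2 state of N⁶⁺.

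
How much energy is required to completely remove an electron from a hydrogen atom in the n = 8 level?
0.21 eV

The ionization energy is the energy needed to remove the electron completely (n → ∞).

For hydrogen, E_n = -13.6057 eV / n².

At n = 8: E_8 = -13.6057 / 8² = -0.21259 eV
At n = ∞: E_∞ = 0 eV

Ionization energy = E_∞ - E_8 = 0 - (-0.21259) = 0.21259 eV
Ionization energy ≈ 0.21 eV

This is also called the binding energy of the electron in state n = 8.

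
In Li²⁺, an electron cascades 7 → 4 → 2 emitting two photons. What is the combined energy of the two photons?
28.114 eV

The energy levels of Li²⁺ are E_n = -13.6057 × 3² / n² eV.

First transition (7 → 4):
ΔE₁ = |E_4 - E_7|
ΔE₁ = |-7.653206250 - (-2.499006122)| = 5.154200 eV

Second transition (4 → 2):
ΔE₂ = |E_2 - E_4|
ΔE₂ = |-30.612825000 - (-7.653206250)| = 22.959619 eV

Total energy released:
E_total = ΔE₁ + ΔE₂ = 5.154200 + 22.959619 = 28.114 eV

Note: This equals the direct transition 7 → 2: 28.114 eV ✓
Energy is conserved regardless of the path taken.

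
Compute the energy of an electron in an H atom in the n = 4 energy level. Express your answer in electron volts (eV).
-0.85 eV

The energy levels of a hydrogen-like atom are given by:
E_n = -13.6057 eV / n²

For n = 4:
E_4 = -13.6057 eV / 4²
E_4 = -13.6057 eV / 16
E_4 = -0.85 eV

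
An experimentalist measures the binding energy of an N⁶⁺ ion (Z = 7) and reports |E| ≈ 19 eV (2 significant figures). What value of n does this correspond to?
n = 6

The exact energy levels follow E_n = -13.6057 Z² / n² eV with Z = 7.

The measured value (-19 eV) is reported to only 2 significant figures, so we must test candidate n values and see which one matches to that precision.

Candidate energies:
  n = 4:  E = -13.6057 × 7² / 4² = -41.66746 eV
  n = 5:  E = -13.6057 × 7² / 5² = -26.66717 eV
  n = 6:  E = -13.6057 × 7² / 6² = -18.51887 eV  ← matches
  n = 7:  E = -13.6057 × 7² / 7² = -13.60570 eV
  n = 8:  E = -13.6057 × 7² / 8² = -10.41686 eV

Checking against the measurement of -19 eV (2 sig figs), only n = 6 agrees:
E_6 = -18.51887 eV, which rounds to -19 eV ✓

Therefore n = 6.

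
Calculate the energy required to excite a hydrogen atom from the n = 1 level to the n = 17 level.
13.56 eV

The energy levels of a hydrogen-like atom are E_n = -13.6057 eV / n².

Energy at n = 1: E_1 = -13.6057 / 1² = -13.60570 eV
Energy at n = 17: E_17 = -13.6057 / 17² = -0.04708 eV

The excitation energy is the difference:
ΔE = E_17 - E_1
ΔE = -0.04708 - (-13.60570)
ΔE = 13.56 eV

Since this is positive, energy must be absorbed (photon absorption).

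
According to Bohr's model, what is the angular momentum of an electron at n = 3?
3.16e-34 J·s (or 3ℏ)

In the Bohr model, angular momentum is quantized:
L = nℏ

where ℏ = h/(2π) = 1.0546e-34 J·s

For n = 3:
L = 3 × 1.0546e-34 J·s
L = 3.16e-34 J·s

This can also be written as L = 3ℏ.
The angular momentum is an integer multiple of the reduced Planck constant.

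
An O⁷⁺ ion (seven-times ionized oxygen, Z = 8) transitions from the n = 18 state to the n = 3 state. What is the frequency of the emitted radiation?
2.274e+16 Hz

First, find the transition energy:
E_18 = -13.6057 × 8² / 18² = -2.687546 eV
E_3 = -13.6057 × 8² / 3² = -96.751644 eV
|ΔE| = |E_3 - E_18| = 94.064098 eV

Convert to Joules: E = 94.064098 eV × (1.602177 × 10⁻¹⁹ J/eV) = 1.50707e-17 J

Using E = hf:
f = E/h = 1.50707e-17 J / (6.62607 × 10⁻³⁴ J·s)
f = 2.274e+16 Hz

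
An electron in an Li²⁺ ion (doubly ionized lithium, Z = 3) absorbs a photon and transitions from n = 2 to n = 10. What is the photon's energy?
29.388312 eV

The energy levels of a hydrogen-like atom are E_n = -13.6057 Z² eV / n².

Energy at n = 2: E_2 = -13.6057 × 3² / 2² = -30.612825000 eV
Energy at n = 10: E_10 = -13.6057 × 3² / 10² = -1.224513000 eV

The excitation energy is the difference:
ΔE = E_10 - E_2
ΔE = -1.224513000 - (-30.612825000)
ΔE = 29.388312 eV

Since this is positive, energy must be absorbed (photon absorption).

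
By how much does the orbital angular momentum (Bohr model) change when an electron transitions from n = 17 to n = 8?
9.49e-34 J·s (or 9ℏ)

In the Bohr model, L_n = nℏ where ℏ = 1.0546e-34 J·s.

L_17 = 17ℏ = 1.7928e-33 J·s
L_8 = 8ℏ = 8.4368e-34 J·s

ΔL = L_17 - L_8 = (17 - 8)ℏ = 9ℏ
ΔL = 9 × 1.0546e-34 J·s = 9.49e-34 J·s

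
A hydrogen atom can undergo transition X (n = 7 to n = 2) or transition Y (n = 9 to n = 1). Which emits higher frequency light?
9 → 1

Calculate the energy for each transition:

Transition 7 → 2:
ΔE₁ = |E_2 - E_7| = |-13.6057/2² - (-13.6057/7²)|
ΔE₁ = |-3.40142500 - (-0.27766735)| = 3.12376 eV

Transition 9 → 1:
ΔE₂ = |E_1 - E_9| = |-13.6057/1² - (-13.6057/9²)|
ΔE₂ = |-13.60570000 - (-0.16797160)| = 13.43773 eV

Since 13.43773 eV > 3.12376 eV, the transition 9 → 1 emits the more energetic photon.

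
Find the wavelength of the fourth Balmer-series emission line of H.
410.069309 nm

The lines of a series are numbered from the longest wavelength (smallest ΔE) outward; the fourth line is the transition from n = n_f + 4 to n_f.
The Balmer series has all transitions ending at n_f = 2.

For H, the fourth line (δ-line) is the jump from n = 6 to n = 2:
E_6 = -13.6057 / 6² = -0.3779361111 eV
E_2 = -13.6057 / 2² = -3.4014250000 eV
ΔE = E_6 - E_2 = 3.0234888889 eV

λ = hc/E = 1239.84 eV·nm / 3.0234888889 eV
λ = 410.069309 nm

This is the δ-line of the Balmer series in H.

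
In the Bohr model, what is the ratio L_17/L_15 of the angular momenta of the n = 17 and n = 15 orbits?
1.13

In the Bohr model, L_n = nℏ, so the ratio is purely the ratio of quantum numbers:

L_17/L_15 = 17ℏ / 15ℏ = 17/15 = 1.13

The angular momentum scales linearly with n.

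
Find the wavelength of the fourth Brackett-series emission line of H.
1944.03228 nm

The lines of a series are numbered from the longest wavelength (smallest ΔE) outward; the fourth line is the transition from n = n_f + 4 to n_f.
The Brackett series has all transitions ending at n_f = 4.

For H, the fourth line (δ-line) is the jump from n = 8 to n = 4:
E_8 = -13.6057 / 8² = -0.21258906250 eV
E_4 = -13.6057 / 4² = -0.85035625000 eV
ΔE = E_8 - E_4 = 0.63776718750 eV

λ = hc/E = 1239.84 eV·nm / 0.63776718750 eV
λ = 1944.03228 nm

This is the δ-line of the Brackett series in H.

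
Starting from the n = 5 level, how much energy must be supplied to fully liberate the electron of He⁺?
2.1769 eV

The ionization energy is the energy needed to remove the electron completely (n → ∞).

For a hydrogen-like ion with Z = 2, E_n = -13.6057 Z² / n² eV.

At n = 5: E_5 = -13.6057 × 2² / 5² = -2.1769120 eV
At n = ∞: E_∞ = 0 eV

Ionization energy = E_∞ - E_5 = 0 - (-2.1769120) = 2.1769120 eV
Ionization energy ≈ 2.1769 eV

This is also called the binding energy of the electron in state n = 5.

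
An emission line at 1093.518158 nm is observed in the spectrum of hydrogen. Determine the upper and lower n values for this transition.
n = 6 → n = 3

First, find the photon energy from the wavelength (hc = 1239.84 eV·nm):
E = hc/λ = 1239.84 eV·nm / 1093.518158 nm = 1.1338083 eV

The energy levels of hydrogen satisfy E_n = -13.6057 / n² eV, so an emission n_i → n_f releases
ΔE = 13.6057 × (1/n_f² − 1/n_i²) eV.

Setting ΔE equal to the photon energy:
1/n_f² − 1/n_i² = 1.1338083 / 13.6057 = 0.083333331

Since 1/n_i² must be positive, we need 1/n_f² > 0.083333331, i.e. n_f ≤ 3. For each allowed n_f, solve n_i = (1/n_f² − 0.083333331)^(−1/2) and check whether it is a whole number:
  n_f = 1: 1/n_i² = 1.000000000 − 0.083333331 = 0.916666669 → n_i = 1.044  (not an integer) ✗
  n_f = 2: 1/n_i² = 0.250000000 − 0.083333331 = 0.166666669 → n_i = 2.449  (not an integer) ✗
  n_f = 3: 1/n_i² = 0.111111111 − 0.083333331 = 0.027777780 → n_i = 6.000  → integer, n_i = 6 ✓

Only n_f = 3 gives an integer upper level, n_i = 6.

The transition is from n = 6 to n = 3 (emission).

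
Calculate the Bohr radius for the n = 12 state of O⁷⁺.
0.9525 nm (or 9.5252 Å)

The Bohr radius formula is:
r_n = n² a₀ / Z

where a₀ = 0.0529177 nm is the Bohr radius.

For O⁷⁺ (Z = 8) at n = 12:
r_12 = 12² × 0.0529177 nm / 8
r_12 = 144 × 0.0529177 nm / 8
r_12 = 7.62015 nm / 8
r_12 = 0.9525 nm

The electron orbits at approximately 0.9525 nm from the nucleus.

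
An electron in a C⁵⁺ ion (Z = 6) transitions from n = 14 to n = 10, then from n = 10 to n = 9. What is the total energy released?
3.54797 eV

The energy levels of C⁵⁺ are E_n = -13.6057 × 6² / n² eV.

First transition (14 → 10):
ΔE₁ = |E_10 - E_14|
ΔE₁ = |-4.89805200000 - (-2.49900612245)| = 2.39904588 eV

Second transition (10 → 9):
ΔE₂ = |E_9 - E_10|
ΔE₂ = |-6.04697777778 - (-4.89805200000)| = 1.14892578 eV

Total energy released:
E_total = ΔE₁ + ΔE₂ = 2.39904588 + 1.14892578 = 3.54797 eV

Note: This equals the direct transition 14 → 9: 3.54797 eV ✓
Energy is conserved regardless of the path taken.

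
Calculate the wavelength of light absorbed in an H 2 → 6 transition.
410.069309 nm

First, find the transition energy using E_n = -13.6057 / n² eV:
E_2 = -13.6057 / 2² = -3.4014250000 eV
E_6 = -13.6057 / 6² = -0.3779361111 eV

Photon energy: |ΔE| = |E_6 - E_2| = 3.0234888889 eV

Convert to wavelength using E = hc/λ with hc = 1239.84 eV·nm:
λ = hc/E = 1239.84 eV·nm / 3.0234888889 eV
λ = 410.069309 nm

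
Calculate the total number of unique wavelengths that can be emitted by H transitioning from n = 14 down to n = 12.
3

The electron can occupy levels n = 12, 13, ..., 14 during de-excitation — that is m = 14 - 12 + 1 = 3 distinct levels.

The number of distinct spectral lines equals the number of ways to choose 2 of these m levels (each pair gives one possible emission transition):

Number of lines = m(m-1)/2 = 3×2/2 = 3

These correspond to all possible transitions between the 3 levels:
14 → 13, 14 → 12, 13 → 12

Each transition produces a photon with a unique energy (and thus wavelength). This count does not depend on Z.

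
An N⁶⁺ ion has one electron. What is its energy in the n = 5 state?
-26.67 eV

For hydrogen-like ions, the energy levels scale with Z²:
E_n = -13.6057 Z² / n² eV

For N⁶⁺ (Z = 7) at n = 5:
E_5 = -13.6057 × 7² / 5²
E_5 = -13.6057 × 49 / 25
E_5 = -666.6793 / 25
E_5 = -26.67 eV

The energy is 49 times more negative than hydrogen at the same n due to the stronger nuclear charge.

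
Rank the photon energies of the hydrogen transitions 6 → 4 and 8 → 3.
8 → 3

Calculate the energy for each transition:

Transition 6 → 4:
ΔE₁ = |E_4 - E_6| = |-13.6057/4² - (-13.6057/6²)|
ΔE₁ = |-0.850356250000 - (-0.377936111111)| = 0.472420139 eV

Transition 8 → 3:
ΔE₂ = |E_3 - E_8| = |-13.6057/3² - (-13.6057/8²)|
ΔE₂ = |-1.511744444444 - (-0.212589062500)| = 1.299155382 eV

Since 1.299155382 eV > 0.472420139 eV, the transition 8 → 3 emits the more energetic photon.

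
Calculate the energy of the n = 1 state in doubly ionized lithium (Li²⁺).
-122.451300 eV

For hydrogen-like ions, the energy levels scale with Z²:
E_n = -13.6057 Z² / n² eV

For Li²⁺ (Z = 3) at n = 1:
E_1 = -13.6057 × 3² / 1²
E_1 = -13.6057 × 9 / 1
E_1 = -122.4513 / 1
E_1 = -122.451300 eV

The energy is 9 times more negative than hydrogen at the same n due to the stronger nuclear charge.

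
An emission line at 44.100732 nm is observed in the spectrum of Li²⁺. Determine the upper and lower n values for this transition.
n = 7 → n = 2

First, find the photon energy from the wavelength (hc = 1239.84 eV·nm):
E = hc/λ = 1239.84 eV·nm / 44.100732 nm = 28.113819 eV

The energy levels of Li²⁺ satisfy E_n = -13.6057 × 3² / n² eV, so an emission n_i → n_f releases
ΔE = 13.6057 × 3² × (1/n_f² − 1/n_i²) eV.

Setting ΔE equal to the photon energy:
1/n_f² − 1/n_i² = 28.113819 / (13.6057 × 3²) = 0.22959184

Since 1/n_i² must be positive, we need 1/n_f² > 0.22959184, i.e. n_f ≤ 2. For each allowed n_f, solve n_i = (1/n_f² − 0.22959184)^(−1/2) and check whether it is a whole number:
  n_f = 1: 1/n_i² = 1.00000000 − 0.22959184 = 0.77040816 → n_i = 1.139  (not an integer) ✗
  n_f = 2: 1/n_i² = 0.25000000 − 0.22959184 = 0.02040816 → n_i = 7.000  → integer, n_i = 7 ✓

Only n_f = 2 gives an integer upper level, n_i = 7.

The transition is from n = 7 to n = 2 (emission).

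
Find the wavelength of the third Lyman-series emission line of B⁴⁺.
3.89 nm

The lines of a series are numbered from the longest wavelength (smallest ΔE) outward; the third line is the transition from n = n_f + 3 to n_f.
The Lyman series has all transitions ending at n_f = 1.

For B⁴⁺ (Z = 5), the third line (γ-line) is the jump from n = 4 to n = 1:
E_4 = -13.6057 × 5² / 4² = -21.2589 eV
E_1 = -13.6057 × 5² / 1² = -340.1425 eV
ΔE = E_4 - E_1 = 318.8836 eV

λ = hc/E = 1239.84 eV·nm / 318.8836 eV
λ = 3.89 nm

This is the γ-line of the Lyman series in B⁴⁺.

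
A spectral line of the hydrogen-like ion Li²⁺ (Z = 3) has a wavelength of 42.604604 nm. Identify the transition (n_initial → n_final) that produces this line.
n = 9 → n = 2

First, find the photon energy from the wavelength (hc = 1239.84 eV·nm):
E = hc/λ = 1239.84 eV·nm / 42.604604 nm = 29.101080 eV

The energy levels of Li²⁺ satisfy E_n = -13.6057 × 3² / n² eV, so an emission n_i → n_f releases
ΔE = 13.6057 × 3² × (1/n_f² − 1/n_i²) eV.

Setting ΔE equal to the photon energy:
1/n_f² − 1/n_i² = 29.101080 / (13.6057 × 3²) = 0.23765432

Since 1/n_i² must be positive, we need 1/n_f² > 0.23765432, i.e. n_f ≤ 2. For each allowed n_f, solve n_i = (1/n_f² − 0.23765432)^(−1/2) and check whether it is a whole number:
  n_f = 1: 1/n_i² = 1.00000000 − 0.23765432 = 0.76234568 → n_i = 1.145  (not an integer) ✗
  n_f = 2: 1/n_i² = 0.25000000 − 0.23765432 = 0.01234568 → n_i = 9.000  → integer, n_i = 9 ✓

Only n_f = 2 gives an integer upper level, n_i = 9.

The transition is from n = 9 to n = 2 (emission).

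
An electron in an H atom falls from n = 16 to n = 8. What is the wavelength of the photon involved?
7776.12912 nm

First, find the transition energy using E_n = -13.6057 / n² eV:
E_16 = -13.6057 / 16² = -0.05314726563 eV
E_8 = -13.6057 / 8² = -0.21258906250 eV

Photon energy: |ΔE| = |E_8 - E_16| = 0.15944179687 eV

Convert to wavelength using E = hc/λ with hc = 1239.84 eV·nm:
λ = hc/E = 1239.84 eV·nm / 0.15944179687 eV
λ = 7776.12912 nm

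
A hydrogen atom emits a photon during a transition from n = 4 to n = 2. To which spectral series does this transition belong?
Balmer series

The spectral series in hydrogen are named based on the final (lower) energy level:
- Lyman series: n_final = 1 (ultraviolet)
- Balmer series: n_final = 2 (visible/near-UV)
- Paschen series: n_final = 3 (infrared)
- Brackett series: n_final = 4 (infrared)
- Pfund series: n_final = 5 (far infrared)

Since this transition ends at n = 2, it belongs to the Balmer series.

For reference, this 4 → 2 line has photon energy
ΔE = 13.6057 eV × (1/2² - 1/4²) = 2.551069 eV,
corresponding to wavelength λ = hc/ΔE = 1239.84 eV·nm / 2.551069 eV = 486.01 nm in the visible/near-UV region.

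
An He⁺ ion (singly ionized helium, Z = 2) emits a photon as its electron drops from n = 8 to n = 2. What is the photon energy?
12.76 eV

The energy levels are E_n = -13.6057 Z² eV / n².

Energy at n = 8: E_8 = -13.6057 × 2² / 8² = -0.85036 eV
Energy at n = 2: E_2 = -13.6057 × 2² / 2² = -13.60570 eV

For emission (electron falling to lower state), the photon energy is:
E_photon = E_8 - E_2 = |-0.85036 - (-13.60570)|
E_photon = 12.76 eV

This energy is carried away by the emitted photon.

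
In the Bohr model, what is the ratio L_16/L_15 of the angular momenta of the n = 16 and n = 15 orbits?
1.0667

In the Bohr model, L_n = nℏ, so the ratio is purely the ratio of quantum numbers:

L_16/L_15 = 16ℏ / 15ℏ = 16/15 = 1.0667

The angular momentum scales linearly with n.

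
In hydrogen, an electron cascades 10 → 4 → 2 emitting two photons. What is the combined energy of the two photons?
3.265 eV

The energy levels of hydrogen are E_n = -13.6057 / n² eV.

First transition (10 → 4):
ΔE₁ = |E_4 - E_10|
ΔE₁ = |-0.850356250 - (-0.136057000)| = 0.714299 eV

Second transition (4 → 2):
ΔE₂ = |E_2 - E_4|
ΔE₂ = |-3.401425000 - (-0.850356250)| = 2.551069 eV

Total energy released:
E_total = ΔE₁ + ΔE₂ = 0.714299 + 2.551069 = 3.265 eV

Note: This equals the direct transition 10 → 2: 3.265 eV ✓
Energy is conserved regardless of the path taken.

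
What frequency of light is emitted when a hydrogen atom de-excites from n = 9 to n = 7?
2.65243e+13 Hz

First, find the transition energy:
E_9 = -13.6057 / 9² = -0.167971605 eV
E_7 = -13.6057 / 7² = -0.277667347 eV
|ΔE| = |E_7 - E_9| = 0.109695742 eV

Convert to Joules: E = 0.109695742 eV × (1.602177 × 10⁻¹⁹ J/eV) = 1.7575199e-20 J

Using E = hf:
f = E/h = 1.7575199e-20 J / (6.62607 × 10⁻³⁴ J·s)
f = 2.65243e+13 Hz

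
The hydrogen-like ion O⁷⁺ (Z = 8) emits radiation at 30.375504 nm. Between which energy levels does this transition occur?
n = 8 → n = 4

First, find the photon energy from the wavelength (hc = 1239.84 eV·nm):
E = hc/λ = 1239.84 eV·nm / 30.375504 nm = 40.817101 eV

The energy levels of O⁷⁺ satisfy E_n = -13.6057 × 8² / n² eV, so an emission n_i → n_f releases
ΔE = 13.6057 × 8² × (1/n_f² − 1/n_i²) eV.

Setting ΔE equal to the photon energy:
1/n_f² − 1/n_i² = 40.817101 / (13.6057 × 8²) = 0.046875001

Since 1/n_i² must be positive, we need 1/n_f² > 0.046875001, i.e. n_f ≤ 4. For each allowed n_f, solve n_i = (1/n_f² − 0.046875001)^(−1/2) and check whether it is a whole number:
  n_f = 1: 1/n_i² = 1.000000000 − 0.046875001 = 0.953124999 → n_i = 1.024  (not an integer) ✗
  n_f = 2: 1/n_i² = 0.250000000 − 0.046875001 = 0.203124999 → n_i = 2.219  (not an integer) ✗
  n_f = 3: 1/n_i² = 0.111111111 − 0.046875001 = 0.064236110 → n_i = 3.946  (not an integer) ✗
  n_f = 4: 1/n_i² = 0.062500000 − 0.046875001 = 0.015624999 → n_i = 8.000  → integer, n_i = 8 ✓

Only n_f = 4 gives an integer upper level, n_i = 8.

The transition is from n = 8 to n = 4 (emission).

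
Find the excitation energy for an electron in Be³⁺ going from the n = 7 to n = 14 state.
3.33 eV

The energy levels of a hydrogen-like atom are E_n = -13.6057 Z² eV / n².

Energy at n = 7: E_7 = -13.6057 × 4² / 7² = -4.44268 eV
Energy at n = 14: E_14 = -13.6057 × 4² / 14² = -1.11067 eV

The excitation energy is the difference:
ΔE = E_14 - E_7
ΔE = -1.11067 - (-4.44268)
ΔE = 3.33 eV

Since this is positive, energy must be absorbed (photon absorption).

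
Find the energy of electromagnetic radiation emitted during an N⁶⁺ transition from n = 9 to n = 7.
5.375091 eV

The energy levels are E_n = -13.6057 Z² eV / n².

Energy at n = 9: E_9 = -13.6057 × 7² / 9² = -8.230608642 eV
Energy at n = 7: E_7 = -13.6057 × 7² / 7² = -13.605700000 eV

For emission (electron falling to lower state), the photon energy is:
E_photon = E_9 - E_7 = |-8.230608642 - (-13.605700000)|
E_photon = 5.375091 eV

This energy is carried away by the emitted photon.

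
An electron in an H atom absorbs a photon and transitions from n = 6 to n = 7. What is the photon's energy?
0.1003 eV

The energy levels of a hydrogen-like atom are E_n = -13.6057 eV / n².

Energy at n = 6: E_6 = -13.6057 / 6² = -0.3779361 eV
Energy at n = 7: E_7 = -13.6057 / 7² = -0.2776673 eV

The excitation energy is the difference:
ΔE = E_7 - E_6
ΔE = -0.2776673 - (-0.3779361)
ΔE = 0.1003 eV

Since this is positive, energy must be absorbed (photon absorption).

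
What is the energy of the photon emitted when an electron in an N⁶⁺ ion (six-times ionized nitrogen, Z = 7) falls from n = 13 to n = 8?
6.47 eV

The energy levels are E_n = -13.6057 Z² eV / n².

Energy at n = 13: E_13 = -13.6057 × 7² / 13² = -3.94485 eV
Energy at n = 8: E_8 = -13.6057 × 7² / 8² = -10.41686 eV

For emission (electron falling to lower state), the photon energy is:
E_photon = E_13 - E_8 = |-3.94485 - (-10.41686)|
E_photon = 6.47 eV

This energy is carried away by the emitted photon.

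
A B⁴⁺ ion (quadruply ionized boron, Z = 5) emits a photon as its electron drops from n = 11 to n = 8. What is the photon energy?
2.50 eV

The energy levels are E_n = -13.6057 Z² eV / n².

Energy at n = 11: E_11 = -13.6057 × 5² / 11² = -2.81110 eV
Energy at n = 8: E_8 = -13.6057 × 5² / 8² = -5.31473 eV

For emission (electron falling to lower state), the photon energy is:
E_photon = E_11 - E_8 = |-2.81110 - (-5.31473)|
E_photon = 2.50 eV

This energy is carried away by the emitted photon.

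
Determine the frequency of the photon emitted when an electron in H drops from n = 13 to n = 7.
4.7673e+13 Hz

First, find the transition energy:
E_13 = -13.6057 / 13² = -0.08050710 eV
E_7 = -13.6057 / 7² = -0.27766735 eV
|ΔE| = |E_7 - E_13| = 0.19716025 eV

Convert to Joules: E = 0.19716025 eV × (1.602177 × 10⁻¹⁹ J/eV) = 3.158856e-20 J

Using E = hf:
f = E/h = 3.158856e-20 J / (6.62607 × 10⁻³⁴ J·s)
f = 4.7673e+13 Hz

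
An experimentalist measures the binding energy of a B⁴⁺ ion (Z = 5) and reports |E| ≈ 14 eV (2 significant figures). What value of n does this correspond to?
n = 5

The exact energy levels follow E_n = -13.6057 Z² / n² eV with Z = 5.

The measured value (-14 eV) is reported to only 2 significant figures, so we must test candidate n values and see which one matches to that precision.

Candidate energies:
  n = 3:  E = -13.6057 × 5² / 3² = -37.79361 eV
  n = 4:  E = -13.6057 × 5² / 4² = -21.25891 eV
  n = 5:  E = -13.6057 × 5² / 5² = -13.60570 eV  ← matches
  n = 6:  E = -13.6057 × 5² / 6² = -9.44840 eV
  n = 7:  E = -13.6057 × 5² / 7² = -6.94168 eV

Checking against the measurement of -14 eV (2 sig figs), only n = 5 agrees:
E_5 = -13.60570 eV, which rounds to -14 eV ✓

Therefore n = 5.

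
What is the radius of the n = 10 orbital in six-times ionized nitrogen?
0.7560 nm (or 7.5597 Å)

The Bohr radius formula is:
r_n = n² a₀ / Z

where a₀ = 0.0529177 nm is the Bohr radius.

For N⁶⁺ (Z = 7) at n = 10:
r_10 = 10² × 0.0529177 nm / 7
r_10 = 100 × 0.0529177 nm / 7
r_10 = 5.29177 nm / 7
r_10 = 0.7560 nm

The electron orbits at approximately 0.7560 nm from the nucleus.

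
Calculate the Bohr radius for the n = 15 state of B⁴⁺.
2.3813 nm (or 23.8130 Å)

The Bohr radius formula is:
r_n = n² a₀ / Z

where a₀ = 0.0529177 nm is the Bohr radius.

For B⁴⁺ (Z = 5) at n = 15:
r_15 = 15² × 0.0529177 nm / 5
r_15 = 225 × 0.0529177 nm / 5
r_15 = 11.90648 nm / 5
r_15 = 2.3813 nm

The electron orbits at approximately 2.3813 nm from the nucleus.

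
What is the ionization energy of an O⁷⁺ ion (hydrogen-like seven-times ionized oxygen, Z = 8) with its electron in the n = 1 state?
870.76480 eV

The ionization energy is the energy needed to remove the electron completely (n → ∞).

For a hydrogen-like ion with Z = 8, E_n = -13.6057 Z² / n² eV.

At n = 1: E_1 = -13.6057 × 8² / 1² = -870.76480000 eV
At n = ∞: E_∞ = 0 eV

Ionization energy = E_∞ - E_1 = 0 - (-870.76480000) = 870.76480000 eV
Ionization energy ≈ 870.76480 eV

This is also called the binding energy of the electron in state n = 1.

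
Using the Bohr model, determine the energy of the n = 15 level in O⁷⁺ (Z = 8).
-3.8701 eV

For hydrogen-like ions, the energy levels scale with Z²:
E_n = -13.6057 Z² / n² eV

For O⁷⁺ (Z = 8) at n = 15:
E_15 = -13.6057 × 8² / 15²
E_15 = -13.6057 × 64 / 225
E_15 = -870.7648 / 225
E_15 = -3.8701 eV

The energy is 64 times more negative than hydrogen at the same n due to the stronger nuclear charge.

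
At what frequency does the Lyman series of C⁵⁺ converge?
1.1843e+17 Hz

The series limit corresponds to the transition from n = ∞ to n = 1.
This is the highest energy (shortest wavelength) transition in the Lyman series.

E_∞ = 0 eV
E_1 = -13.6057 × 6² / 1² = -489.805200 eV

Energy at series limit:
ΔE = E_∞ - E_1 = 0 - (-489.805200) = 489.805200 eV
E = 489.805200 eV × (1.602177 × 10⁻¹⁹ J/eV) = 7.847546e-17 J
f = E/h = 7.847546e-17 J / (6.62607 × 10⁻³⁴ J·s) = 1.1843e+17 Hz

This energy equals the ionization energy from the n = 1 state of C⁵⁺.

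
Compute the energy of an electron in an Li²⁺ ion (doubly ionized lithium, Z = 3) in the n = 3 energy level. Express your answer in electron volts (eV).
-13.606 eV

The energy levels of a hydrogen-like atom are given by:
E_n = -13.6057 Z² / n² eV  (with Z = 3 for Li²⁺)

For n = 3:
E_3 = -13.6057 × 3² / 3²
E_3 = -13.6057 × 9 / 9
E_3 = -13.606 eV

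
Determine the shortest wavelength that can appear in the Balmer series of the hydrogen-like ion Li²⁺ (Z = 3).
40.50067 nm

The series limit corresponds to the transition from n = ∞ to n = 2.
This is the highest energy (shortest wavelength) transition in the Balmer series.

E_∞ = 0 eV
E_2 = -13.6057 × 3² / 2² = -30.6128250 eV

Energy at series limit:
ΔE = E_∞ - E_2 = 0 - (-30.6128250) = 30.6128250 eV
λ = hc/E = 1239.84 eV·nm / 30.6128250 eV = 40.50067 nm

This energy equals the ionization energy from the n = 2 state of Li²⁺.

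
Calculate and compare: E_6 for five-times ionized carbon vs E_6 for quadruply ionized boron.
C⁵⁺ at n = 6 (E = -13.61 eV)

Using E_n = -13.6057 Z² / n² eV:

C⁵⁺ (Z = 6) at n = 6:
E = -13.6057 × 6² / 6² = -13.6057 × 36 / 36 = -13.60570 eV

B⁴⁺ (Z = 5) at n = 6:
E = -13.6057 × 5² / 6² = -13.6057 × 25 / 36 = -9.44840 eV

Since -13.60570 eV < -9.44840 eV,
C⁵⁺ at n = 6 is more tightly bound (requires more energy to ionize).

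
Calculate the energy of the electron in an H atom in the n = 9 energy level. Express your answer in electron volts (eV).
-0.168 eV

The energy levels of a hydrogen-like atom are given by:
E_n = -13.6057 eV / n²

For n = 9:
E_9 = -13.6057 eV / 9²
E_9 = -13.6057 eV / 81
E_9 = -0.168 eV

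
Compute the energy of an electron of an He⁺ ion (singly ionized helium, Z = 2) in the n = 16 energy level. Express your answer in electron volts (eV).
-0.21259 eV

The energy levels of a hydrogen-like atom are given by:
E_n = -13.6057 Z² / n² eV  (with Z = 2 for He⁺)

For n = 16:
E_16 = -13.6057 × 2² / 16²
E_16 = -13.6057 × 4 / 256
E_16 = -0.21259 eV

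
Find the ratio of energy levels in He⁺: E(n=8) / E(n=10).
1.56250

Using E_n = -13.6057 Z² / n² eV with Z = 2:

E_8 = -13.6057 × 2² / 8² = -54.4228 / 64 = -0.85035625000 eV
E_10 = -13.6057 × 2² / 10² = -54.4228 / 100 = -0.54422800000 eV

The ratio is:
E_8/E_10 = (-0.85035625000) / (-0.54422800000)
E_8/E_10 = (-54.4228/64) / (-54.4228/100)
E_8/E_10 = 100/64
E_8/E_10 = 1.56250
(Note: the Z² factors cancel in the ratio.)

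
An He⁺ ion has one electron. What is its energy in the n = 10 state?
-0.54423 eV

For hydrogen-like ions, the energy levels scale with Z²:
E_n = -13.6057 Z² / n² eV

For He⁺ (Z = 2) at n = 10:
E_10 = -13.6057 × 2² / 10²
E_10 = -13.6057 × 4 / 100
E_10 = -54.4228 / 100
E_10 = -0.54423 eV

The energy is 4 times more negative than hydrogen at the same n due to the stronger nuclear charge.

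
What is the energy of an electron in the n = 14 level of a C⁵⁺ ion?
-2.499 eV

For hydrogen-like ions, the energy levels scale with Z²:
E_n = -13.6057 Z² / n² eV

For C⁵⁺ (Z = 6) at n = 14:
E_14 = -13.6057 × 6² / 14²
E_14 = -13.6057 × 36 / 196
E_14 = -489.8052 / 196
E_14 = -2.499 eV

The energy is 36 times more negative than hydrogen at the same n due to the stronger nuclear charge.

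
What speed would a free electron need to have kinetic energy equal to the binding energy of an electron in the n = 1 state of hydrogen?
2.18769e+06 m/s (or 0.7297% of c)

The binding energy at n = 1 for hydrogen is:
E_1 = -13.6057/1² = -13.6057000 eV
|E_1| = 13.6057000 eV

Convert to Joules:
KE = 13.6057000 eV × (1.602177 × 10⁻¹⁹ J/eV) = 2.1798740e-18 J

Using KE = ½mv²:
v = √(2·KE/m_e)
v = √(2 × 2.1798740e-18 J / 9.10938 × 10⁻³¹ kg)
v = 2.18769e+06 m/s

This is approximately 0.7297% the speed of light.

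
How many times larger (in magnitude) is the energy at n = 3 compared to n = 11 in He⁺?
13.444

Using E_n = -13.6057 Z² / n² eV with Z = 2:

E_3 = -13.6057 × 2² / 3² = -54.4228 / 9 = -6.046977778 eV
E_11 = -13.6057 × 2² / 11² = -54.4228 / 121 = -0.449775207 eV

The ratio is:
E_3/E_11 = (-6.046977778) / (-0.449775207)
E_3/E_11 = (-54.4228/9) / (-54.4228/121)
E_3/E_11 = 121/9
E_3/E_11 = 13.444
(Note: the Z² factors cancel in the ratio.)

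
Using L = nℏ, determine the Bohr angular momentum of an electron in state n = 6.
6.3274e-34 J·s (or 6ℏ)

In the Bohr model, angular momentum is quantized:
L = nℏ

where ℏ = h/(2π) = 1.054572e-34 J·s

For n = 6:
L = 6 × 1.054572e-34 J·s
L = 6.3274e-34 J·s

This can also be written as L = 6ℏ.
The angular momentum is an integer multiple of the reduced Planck constant.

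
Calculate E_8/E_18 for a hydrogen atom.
5.0625

Using E_n = -13.6057 Z² / n² eV with Z = 1:

E_8 = -13.6057 / 8² = -13.6057 / 64 = -0.2125890625 eV
E_18 = -13.6057 / 18² = -13.6057 / 324 = -0.0419929012 eV

The ratio is:
E_8/E_18 = (-0.2125890625) / (-0.0419929012)
E_8/E_18 = (-13.6057/64) / (-13.6057/324)
E_8/E_18 = 324/64
E_8/E_18 = 5.0625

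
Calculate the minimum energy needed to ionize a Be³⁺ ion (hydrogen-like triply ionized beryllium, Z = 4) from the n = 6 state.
6.046978 eV

The ionization energy is the energy needed to remove the electron completely (n → ∞).

For a hydrogen-like ion with Z = 4, E_n = -13.6057 Z² / n² eV.

At n = 6: E_6 = -13.6057 × 4² / 6² = -6.046977778 eV
At n = ∞: E_∞ = 0 eV

Ionization energy = E_∞ - E_6 = 0 - (-6.046977778) = 6.046977778 eV
Ionization energy ≈ 6.046978 eV

This is also called the binding energy of the electron in state n = 6.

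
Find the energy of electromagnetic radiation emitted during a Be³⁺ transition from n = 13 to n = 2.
53.13469 eV

The energy levels are E_n = -13.6057 Z² eV / n².

Energy at n = 13: E_13 = -13.6057 × 4² / 13² = -1.28811361 eV
Energy at n = 2: E_2 = -13.6057 × 4² / 2² = -54.42280000 eV

For emission (electron falling to lower state), the photon energy is:
E_photon = E_13 - E_2 = |-1.28811361 - (-54.42280000)|
E_photon = 53.13469 eV

This energy is carried away by the emitted photon.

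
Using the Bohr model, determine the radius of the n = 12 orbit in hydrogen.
7.620152 nm (or 76.201518 Å)

The Bohr radius formula is:
r_n = n² a₀ / Z

where a₀ = 0.052917721 nm is the Bohr radius.

For H (Z = 1) at n = 12:
r_12 = 12² × 0.052917721 nm / 1
r_12 = 144 × 0.052917721 nm / 1
r_12 = 7.6201518 nm / 1
r_12 = 7.620152 nm

The electron orbits at approximately 7.620152 nm from the nucleus.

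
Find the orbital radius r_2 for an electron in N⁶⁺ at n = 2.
0.0302 nm (or 0.3024 Å)

The Bohr radius formula is:
r_n = n² a₀ / Z

where a₀ = 0.0529177 nm is the Bohr radius.

For N⁶⁺ (Z = 7) at n = 2:
r_2 = 2² × 0.0529177 nm / 7
r_2 = 4 × 0.0529177 nm / 7
r_2 = 0.21167 nm / 7
r_2 = 0.0302 nm

The electron orbits at approximately 0.0302 nm from the nucleus.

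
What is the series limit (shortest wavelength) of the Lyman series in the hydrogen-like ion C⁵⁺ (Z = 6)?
2.53129 nm

The series limit corresponds to the transition from n = ∞ to n = 1.
This is the highest energy (shortest wavelength) transition in the Lyman series.

E_∞ = 0 eV
E_1 = -13.6057 × 6² / 1² = -489.8052000 eV

Energy at series limit:
ΔE = E_∞ - E_1 = 0 - (-489.8052000) = 489.8052000 eV
λ = hc/E = 1239.84 eV·nm / 489.8052000 eV = 2.53129 nm

This energy equals the ionization energy from the n = 1 state of C⁵⁺.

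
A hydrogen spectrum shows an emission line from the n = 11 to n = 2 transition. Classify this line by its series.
Balmer series

The spectral series in hydrogen are named based on the final (lower) energy level:
- Lyman series: n_final = 1 (ultraviolet)
- Balmer series: n_final = 2 (visible/near-UV)
- Paschen series: n_final = 3 (infrared)
- Brackett series: n_final = 4 (infrared)
- Pfund series: n_final = 5 (far infrared)

Since this transition ends at n = 2, it belongs to the Balmer series.

For reference, this 11 → 2 line has photon energy
ΔE = 13.6057 eV × (1/2² - 1/11²) = 3.2889811983 eV,
corresponding to wavelength λ = hc/ΔE = 1239.84 eV·nm / 3.2889811983 eV = 376.967798 nm in the visible/near-UV region.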